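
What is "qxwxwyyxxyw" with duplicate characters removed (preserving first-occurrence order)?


Input: 'qxwxwyyxxyw'
Operation: keep first occurrence of each character
Scan: s[0]='q' new -> keep; s[1]='x' new -> keep; s[2]='w' new -> keep; s[3]='x' seen -> skip; s[4]='w' seen -> skip; s[5]='y' new -> keep; s[6]='y' seen -> skip; s[7]='x' seen -> skip; s[8]='x' seen -> skip; s[9]='y' seen -> skip; s[10]='w' seen -> skip
Result: qxwy


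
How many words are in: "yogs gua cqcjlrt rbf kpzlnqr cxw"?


Input string: 'yogs gua cqcjlrt rbf kpzlnqr cxw'
Operation: split by spaces
Words found: 'yogs', 'gua', 'cqcjlrt', 'rbf', 'kpzlnqr', 'cxw'
Word count: 6


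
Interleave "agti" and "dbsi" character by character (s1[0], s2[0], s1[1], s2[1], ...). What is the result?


String 1: 'agti'
String 2: 'dbsi'
Operation: alternate characters
Pairs: 'a'+'d', 'g'+'b', 't'+'s', 'i'+'i'
Result: adgbtsii


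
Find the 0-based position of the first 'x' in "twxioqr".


Input string: 'twxioqr'
Target: 'x'
Scanning left to right: s[0]='t', s[1]='w', s[2]='x'
First match at index: 2


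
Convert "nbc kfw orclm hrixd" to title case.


Input string: 'nbc kfw orclm hrixd'
Operation: capitalize first letter of each word
Word transformations: 'nbc'->'Nbc', 'kfw'->'Kfw', 'orclm'->'Orclm', 'hrixd'->'Hrixd'
Result: Nbc Kfw Orclm Hrixd


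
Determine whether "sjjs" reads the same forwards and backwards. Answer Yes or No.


Input string: 'sjjs'
Reversed: 'sjjs'
Compare pairs: s[0]='s' vs s[3]='s' (match), s[1]='j' vs s[2]='j' (match)
Palindrome: Yes


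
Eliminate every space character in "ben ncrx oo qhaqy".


Input string: 'ben ncrx oo qhaqy'
Operation: remove all spaces
Words: 'ben', 'ncrx', 'oo', 'qhaqy'
Join without spaces: benncrxooqhaqy


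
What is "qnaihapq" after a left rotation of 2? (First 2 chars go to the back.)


Input: 'qnaihapq', shift = 2
Operation: split at index 2 and swap parts
Front part s[0:2] = 'qn'
Back part s[2:] = 'aihapq'
Rotated = back + front = 'aihapq' + 'qn'
Result: aihapqqn


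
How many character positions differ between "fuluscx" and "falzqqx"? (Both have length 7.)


String 1: 'fuluscx'
String 2: 'falzqqx'
Compare each position: pos 0: 'f'=='f', pos 1: 'u'!='a', pos 2: 'l'=='l', pos 3: 'u'!='z', pos 4: 's'!='q', pos 5: 'c'!='q', pos 6: 'x'=='x'
Differing positions: 4
Hamming distance: 4


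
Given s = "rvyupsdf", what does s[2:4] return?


Input string: 'rvyupsdf'
Operation: slice [2:4]
Extract characters: s[2]='y', s[3]='u'
Result: yu


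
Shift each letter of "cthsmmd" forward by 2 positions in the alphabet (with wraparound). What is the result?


Input: 'cthsmmd', shift = 2
Operation: for each letter, (position + 2) mod 26
Mapping: 'c'(2+2=4)->'e', 't'(19+2=21)->'v', 'h'(7+2=9)->'j', 's'(18+2=20)->'u', 'm'(12+2=14)->'o', 'm'(12+2=14)->'o', 'd'(3+2=5)->'f'
Result: evjuoof


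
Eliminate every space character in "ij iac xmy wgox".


Input string: 'ij iac xmy wgox'
Operation: remove all spaces
Words: 'ij', 'iac', 'xmy', 'wgox'
Join without spaces: ijiacxmywgox


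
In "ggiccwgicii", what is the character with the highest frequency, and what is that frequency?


Input: 'ggiccwgicii'
Operation: tally each character
Counts: 'c':3, 'g':3, 'i':4, 'w':1
Maximum: 'i' appears 4 times


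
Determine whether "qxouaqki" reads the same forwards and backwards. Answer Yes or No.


Input string: 'qxouaqki'
Reversed: 'ikqauoxq'
Compare pairs: s[0]='q' vs s[7]='i' (mismatch), s[1]='x' vs s[6]='k' (mismatch), s[2]='o' vs s[5]='q' (mismatch), s[3]='u' vs s[4]='a' (mismatch)
Palindrome: No


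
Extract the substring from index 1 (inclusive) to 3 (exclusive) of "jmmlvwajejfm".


Input string: 'jmmlvwajejfm'
Operation: slice [1:3]
Extract characters: s[1]='m', s[2]='m'
Result: mm


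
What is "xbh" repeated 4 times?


Input string: 'xbh'
Operation: repeat 4 times
Concatenation: 'xbh' + 'xbh' + 'xbh' + 'xbh'
Result: xbhxbhxbhxbh


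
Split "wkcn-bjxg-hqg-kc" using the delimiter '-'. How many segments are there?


Input string: 'wkcn-bjxg-hqg-kc'
Delimiter: '-'
Split result: 'wkcn', 'bjxg', 'hqg', 'kc'
Number of parts: 4


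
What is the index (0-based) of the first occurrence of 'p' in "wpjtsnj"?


Input string: 'wpjtsnj'
Target: 'p'
Scanning left to right: s[0]='w', s[1]='p'
First match at index: 1


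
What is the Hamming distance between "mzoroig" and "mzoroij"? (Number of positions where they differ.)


String 1: 'mzoroig'
String 2: 'mzoroij'
Compare each position: pos 0: 'm'=='m', pos 1: 'z'=='z', pos 2: 'o'=='o', pos 3: 'r'=='r', pos 4: 'o'=='o', pos 5: 'i'=='i', pos 6: 'g'!='j'
Differing positions: 1
Hamming distance: 1


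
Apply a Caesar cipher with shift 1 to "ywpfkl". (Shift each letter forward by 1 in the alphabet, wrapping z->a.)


Input: 'ywpfkl', shift = 1
Operation: for each letter, (position + 1) mod 26
Mapping: 'y'(24+1=25)->'z', 'w'(22+1=23)->'x', 'p'(15+1=16)->'q', 'f'(5+1=6)->'g', 'k'(10+1=11)->'l', 'l'(11+1=12)->'m'
Result: zxqglm


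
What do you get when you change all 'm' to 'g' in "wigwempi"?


Input string: 'wigwempi'
Operation: replace 'm' with 'g'
Positions of 'm': 5
After replacement: wigwegpi


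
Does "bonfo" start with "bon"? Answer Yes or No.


Input string: 'bonfo'
Prefix to check: 'bon'
First 3 characters of input: 'bon'
Match: True
Result: Yes


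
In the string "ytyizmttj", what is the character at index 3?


Input string: 'ytyizmttj'
Operation: get character at index 3
Index mapping: s[0]='y', s[1]='t', s[2]='y', s[3]='i'
Result: 'i'


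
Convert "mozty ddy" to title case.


Input string: 'mozty ddy'
Operation: capitalize first letter of each word
Word transformations: 'mozty'->'Mozty', 'ddy'->'Ddy'
Result: Mozty Ddy


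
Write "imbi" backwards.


Input string: 'imbi'
Operation: reverse character order
Original order: 'i' -> 'm' -> 'b' -> 'i'
Reversed order: 'i' -> 'b' -> 'm' -> 'i'
Result: ibmi


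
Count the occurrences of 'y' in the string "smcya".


Input string: 'smcya'
Target character: 'y'
Scan each position: s[3]='y'
Matches found at indices: 3
Total: 1


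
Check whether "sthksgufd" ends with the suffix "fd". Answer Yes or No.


Input string: 'sthksgufd'
Suffix to check: 'fd'
Last 2 characters of input: 'fd'
Match: True
Result: Yes


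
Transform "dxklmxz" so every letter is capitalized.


Input string: 'dxklmxz'
Operation: convert each letter to uppercase
Mapping: 'd'->'D', 'x'->'X', 'k'->'K', 'l'->'L', 'm'->'M', 'x'->'X', 'z'->'Z'
Result: DXKLMXZ


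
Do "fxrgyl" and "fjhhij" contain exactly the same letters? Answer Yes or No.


String 1: 'fxrgyl' -> sorted: 'fglrxy'
String 2: 'fjhhij' -> sorted: 'fhhijj'
Compare sorted forms: 'fglrxy' != 'fhhijj'
Anagram: No


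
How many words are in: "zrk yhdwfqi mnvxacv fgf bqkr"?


Input string: 'zrk yhdwfqi mnvxacv fgf bqkr'
Operation: split by spaces
Words found: 'zrk', 'yhdwfqi', 'mnvxacv', 'fgf', 'bqkr'
Word count: 5


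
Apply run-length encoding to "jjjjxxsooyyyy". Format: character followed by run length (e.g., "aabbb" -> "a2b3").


Input: 'jjjjxxsooyyyy'
Operation: identify consecutive runs
Runs: 'jjjj' -> j4, 'xx' -> x2, 's' -> s1, 'oo' -> o2, 'yyyy' -> y4
Encoded: j4x2s1o2y4


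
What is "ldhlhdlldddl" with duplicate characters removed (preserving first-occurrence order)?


Input: 'ldhlhdlldddl'
Operation: keep first occurrence of each character
Scan: s[0]='l' new -> keep; s[1]='d' new -> keep; s[2]='h' new -> keep; s[3]='l' seen -> skip; s[4]='h' seen -> skip; s[5]='d' seen -> skip; s[6]='l' seen -> skip; s[7]='l' seen -> skip; s[8]='d' seen -> skip; s[9]='d' seen -> skip; s[10]='d' seen -> skip; s[11]='l' seen -> skip
Result: ldh


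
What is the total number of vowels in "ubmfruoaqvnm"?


Input string: 'ubmfruoaqvnm'
Operation: count vowels (a, e, i, o, u)
Scan: s[0]='u' (vowel), s[1]='b', s[2]='m', s[3]='f', s[4]='r', s[5]='u' (vowel), s[6]='o' (vowel), s[7]='a' (vowel), s[8]='q', s[9]='v', s[10]='n', s[11]='m'
Vowels found: 4
Result: 4


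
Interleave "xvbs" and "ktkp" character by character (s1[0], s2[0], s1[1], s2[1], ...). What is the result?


String 1: 'xvbs'
String 2: 'ktkp'
Operation: alternate characters
Pairs: 'x'+'k', 'v'+'t', 'b'+'k', 's'+'p'
Result: xkvtbksp


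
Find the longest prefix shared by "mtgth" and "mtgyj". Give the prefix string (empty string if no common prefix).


String 1: 'mtgth'
String 2: 'mtgyj'
Compare position by position:
pos 0: 'm' vs 'm' match
pos 1: 't' vs 't' match
pos 2: 'g' vs 'g' match
pos 3: 't' vs 'y' differ -> stop
Longest common prefix: "mtg" (length 3)


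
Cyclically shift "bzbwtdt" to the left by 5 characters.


Input: 'bzbwtdt', shift = 5
Operation: split at index 5 and swap parts
Front part s[0:5] = 'bzbwt'
Back part s[5:] = 'dt'
Rotated = back + front = 'dt' + 'bzbwt'
Result: dtbzbwt


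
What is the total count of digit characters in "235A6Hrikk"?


Input string: '235A6Hrikk'
Operation: count digit characters (0-9)
Scan: '2'(digit), '3'(digit), '5'(digit), 'A', '6'(digit), 'H', 'r', 'i', 'k', 'k'
Digits found: 4
Result: 4


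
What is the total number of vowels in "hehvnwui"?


Input string: 'hehvnwui'
Operation: count vowels (a, e, i, o, u)
Scan: s[0]='h', s[1]='e' (vowel), s[2]='h', s[3]='v', s[4]='n', s[5]='w', s[6]='u' (vowel), s[7]='i' (vowel)
Vowels found: 3
Result: 3


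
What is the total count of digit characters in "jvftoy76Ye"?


Input string: 'jvftoy76Ye'
Operation: count digit characters (0-9)
Scan: 'j', 'v', 'f', 't', 'o', 'y', '7'(digit), '6'(digit), 'Y', 'e'
Digits found: 2
Result: 2


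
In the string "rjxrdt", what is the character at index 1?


Input string: 'rjxrdt'
Operation: get character at index 1
Index mapping: s[0]='r', s[1]='j'
Result: 'j'


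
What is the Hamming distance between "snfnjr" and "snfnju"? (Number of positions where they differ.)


String 1: 'snfnjr'
String 2: 'snfnju'
Compare each position: pos 0: 's'=='s', pos 1: 'n'=='n', pos 2: 'f'=='f', pos 3: 'n'=='n', pos 4: 'j'=='j', pos 5: 'r'!='u'
Differing positions: 1
Hamming distance: 1


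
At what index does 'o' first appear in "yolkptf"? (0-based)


Input string: 'yolkptf'
Target: 'o'
Scanning left to right: s[0]='y', s[1]='o'
First match at index: 1


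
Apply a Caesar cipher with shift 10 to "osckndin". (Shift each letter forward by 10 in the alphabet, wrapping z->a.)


Input: 'osckndin', shift = 10
Operation: for each letter, (position + 10) mod 26
Mapping: 'o'(14+10=24)->'y', 's'(18+10=28, 28 mod 26=2)->'c', 'c'(2+10=12)->'m', 'k'(10+10=20)->'u', 'n'(13+10=23)->'x', 'd'(3+10=13)->'n', 'i'(8+10=18)->'s', 'n'(13+10=23)->'x'
Result: ycmuxnsx


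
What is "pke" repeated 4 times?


Input string: 'pke'
Operation: repeat 4 times
Concatenation: 'pke' + 'pke' + 'pke' + 'pke'
Result: pkepkepkepke


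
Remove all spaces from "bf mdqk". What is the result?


Input string: 'bf mdqk'
Operation: remove all spaces
Words: 'bf', 'mdqk'
Join without spaces: bfmdqk


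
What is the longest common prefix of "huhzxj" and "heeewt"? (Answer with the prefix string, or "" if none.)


String 1: 'huhzxj'
String 2: 'heeewt'
Compare position by position:
pos 0: 'h' vs 'h' match
pos 1: 'u' vs 'e' differ -> stop
Longest common prefix: "h" (length 1)


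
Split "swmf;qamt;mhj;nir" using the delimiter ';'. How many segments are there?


Input string: 'swmf;qamt;mhj;nir'
Delimiter: ';'
Split result: 'swmf', 'qamt', 'mhj', 'nir'
Number of parts: 4


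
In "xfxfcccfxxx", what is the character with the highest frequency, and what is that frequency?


Input: 'xfxfcccfxxx'
Operation: tally each character
Counts: 'c':3, 'f':3, 'x':5
Maximum: 'x' appears 5 times


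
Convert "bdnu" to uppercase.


Input string: 'bdnu'
Operation: convert each letter to uppercase
Mapping: 'b'->'B', 'd'->'D', 'n'->'N', 'u'->'U'
Result: BDNU


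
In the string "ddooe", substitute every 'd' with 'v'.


Input string: 'ddooe'
Operation: replace 'd' with 'v'
Positions of 'd': 0, 1
After replacement: vvooe


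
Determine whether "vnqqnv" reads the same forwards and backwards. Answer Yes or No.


Input string: 'vnqqnv'
Reversed: 'vnqqnv'
Compare pairs: s[0]='v' vs s[5]='v' (match), s[1]='n' vs s[4]='n' (match), s[2]='q' vs s[3]='q' (match)
Palindrome: Yes


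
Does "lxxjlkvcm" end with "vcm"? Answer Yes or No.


Input string: 'lxxjlkvcm'
Suffix to check: 'vcm'
Last 3 characters of input: 'vcm'
Match: True
Result: Yes


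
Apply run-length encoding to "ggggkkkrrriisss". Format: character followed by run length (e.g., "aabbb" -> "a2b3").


Input: 'ggggkkkrrriisss'
Operation: identify consecutive runs
Runs: 'gggg' -> g4, 'kkk' -> k3, 'rrr' -> r3, 'ii' -> i2, 'sss' -> s3
Encoded: g4k3r3i2s3


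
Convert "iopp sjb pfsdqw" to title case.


Input string: 'iopp sjb pfsdqw'
Operation: capitalize first letter of each word
Word transformations: 'iopp'->'Iopp', 'sjb'->'Sjb', 'pfsdqw'->'Pfsdqw'
Result: Iopp Sjb Pfsdqw


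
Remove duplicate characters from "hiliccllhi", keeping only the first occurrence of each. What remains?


Input: 'hiliccllhi'
Operation: keep first occurrence of each character
Scan: s[0]='h' new -> keep; s[1]='i' new -> keep; s[2]='l' new -> keep; s[3]='i' seen -> skip; s[4]='c' new -> keep; s[5]='c' seen -> skip; s[6]='l' seen -> skip; s[7]='l' seen -> skip; s[8]='h' seen -> skip; s[9]='i' seen -> skip
Result: hilc


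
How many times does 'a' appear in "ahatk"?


Input string: 'ahatk'
Target character: 'a'
Scan each position: s[0]='a', s[2]='a'
Matches found at indices: 0, 2
Total: 2


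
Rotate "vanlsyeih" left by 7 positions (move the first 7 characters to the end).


Input: 'vanlsyeih', shift = 7
Operation: split at index 7 and swap parts
Front part s[0:7] = 'vanlsye'
Back part s[7:] = 'ih'
Rotated = back + front = 'ih' + 'vanlsye'
Result: ihvanlsye


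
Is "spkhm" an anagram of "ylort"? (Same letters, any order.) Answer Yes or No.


String 1: 'ylort' -> sorted: 'lorty'
String 2: 'spkhm' -> sorted: 'hkmps'
Compare sorted forms: 'lorty' != 'hkmps'
Anagram: No


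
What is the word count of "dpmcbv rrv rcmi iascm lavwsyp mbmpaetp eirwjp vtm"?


Input string: 'dpmcbv rrv rcmi iascm lavwsyp mbmpaetp eirwjp vtm'
Operation: split by spaces
Words found: 'dpmcbv', 'rrv', 'rcmi', 'iascm', 'lavwsyp', 'mbmpaetp', 'eirwjp', 'vtm'
Word count: 8


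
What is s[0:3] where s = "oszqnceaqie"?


Input string: 'oszqnceaqie'
Operation: slice [0:3]
Extract characters: s[0]='o', s[1]='s', s[2]='z'
Result: osz


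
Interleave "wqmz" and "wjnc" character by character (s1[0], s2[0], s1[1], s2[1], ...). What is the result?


String 1: 'wqmz'
String 2: 'wjnc'
Operation: alternate characters
Pairs: 'w'+'w', 'q'+'j', 'm'+'n', 'z'+'c'
Result: wwqjmnzc


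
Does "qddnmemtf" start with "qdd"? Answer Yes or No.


Input string: 'qddnmemtf'
Prefix to check: 'qdd'
First 3 characters of input: 'qdd'
Match: True
Result: Yes


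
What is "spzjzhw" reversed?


Input string: 'spzjzhw'
Operation: reverse character order
Original order: 's' -> 'p' -> 'z' -> 'j' -> 'z' -> 'h' -> 'w'
Reversed order: 'w' -> 'h' -> 'z' -> 'j' -> 'z' -> 'p' -> 's'
Result: whzjzps


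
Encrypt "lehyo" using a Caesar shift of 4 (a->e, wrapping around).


Input: 'lehyo', shift = 4
Operation: for each letter, (position + 4) mod 26
Mapping: 'l'(11+4=15)->'p', 'e'(4+4=8)->'i', 'h'(7+4=11)->'l', 'y'(24+4=28, 28 mod 26=2)->'c', 'o'(14+4=18)->'s'
Result: pilcs


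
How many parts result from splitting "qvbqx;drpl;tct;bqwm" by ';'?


Input string: 'qvbqx;drpl;tct;bqwm'
Delimiter: ';'
Split result: 'qvbqx', 'drpl', 'tct', 'bqwm'
Number of parts: 4


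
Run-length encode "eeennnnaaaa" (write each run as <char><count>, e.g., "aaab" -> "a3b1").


Input: 'eeennnnaaaa'
Operation: identify consecutive runs
Runs: 'eee' -> e3, 'nnnn' -> n4, 'aaaa' -> a4
Encoded: e3n4a4


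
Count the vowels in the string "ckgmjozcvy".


Input string: 'ckgmjozcvy'
Operation: count vowels (a, e, i, o, u)
Scan: s[0]='c', s[1]='k', s[2]='g', s[3]='m', s[4]='j', s[5]='o' (vowel), s[6]='z', s[7]='c', s[8]='v', s[9]='y'
Vowels found: 1
Result: 1


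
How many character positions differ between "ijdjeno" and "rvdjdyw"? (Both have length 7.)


String 1: 'ijdjeno'
String 2: 'rvdjdyw'
Compare each position: pos 0: 'i'!='r', pos 1: 'j'!='v', pos 2: 'd'=='d', pos 3: 'j'=='j', pos 4: 'e'!='d', pos 5: 'n'!='y', pos 6: 'o'!='w'
Differing positions: 5
Hamming distance: 5


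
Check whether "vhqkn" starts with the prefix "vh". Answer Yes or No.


Input string: 'vhqkn'
Prefix to check: 'vh'
First 2 characters of input: 'vh'
Match: True
Result: Yes


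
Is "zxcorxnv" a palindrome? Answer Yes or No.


Input string: 'zxcorxnv'
Reversed: 'vnxrocxz'
Compare pairs: s[0]='z' vs s[7]='v' (mismatch), s[1]='x' vs s[6]='n' (mismatch), s[2]='c' vs s[5]='x' (mismatch), s[3]='o' vs s[4]='r' (mismatch)
Palindrome: No


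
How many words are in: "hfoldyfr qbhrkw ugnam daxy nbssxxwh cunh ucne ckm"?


Input string: 'hfoldyfr qbhrkw ugnam daxy nbssxxwh cunh ucne ckm'
Operation: split by spaces
Words found: 'hfoldyfr', 'qbhrkw', 'ugnam', 'daxy', 'nbssxxwh', 'cunh', 'ucne', 'ckm'
Word count: 8


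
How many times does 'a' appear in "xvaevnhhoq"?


Input string: 'xvaevnhhoq'
Target character: 'a'
Scan each position: s[2]='a'
Matches found at indices: 2
Total: 1


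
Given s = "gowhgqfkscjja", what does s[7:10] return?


Input string: 'gowhgqfkscjja'
Operation: slice [7:10]
Extract characters: s[7]='k', s[8]='s', s[9]='c'
Result: ksc


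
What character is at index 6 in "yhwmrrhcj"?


Input string: 'yhwmrrhcj'
Operation: get character at index 6
Index mapping: s[0]='y', s[1]='h', s[2]='w', s[3]='m', s[4]='r', s[5]='r', s[6]='h'
Result: 'h'


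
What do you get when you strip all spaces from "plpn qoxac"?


Input string: 'plpn qoxac'
Operation: remove all spaces
Words: 'plpn', 'qoxac'
Join without spaces: plpnqoxac


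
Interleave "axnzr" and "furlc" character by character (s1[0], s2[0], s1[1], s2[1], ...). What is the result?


String 1: 'axnzr'
String 2: 'furlc'
Operation: alternate characters
Pairs: 'a'+'f', 'x'+'u', 'n'+'r', 'z'+'l', 'r'+'c'
Result: afxunrzlrc


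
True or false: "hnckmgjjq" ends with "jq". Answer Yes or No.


Input string: 'hnckmgjjq'
Suffix to check: 'jq'
Last 2 characters of input: 'jq'
Match: True
Result: Yes


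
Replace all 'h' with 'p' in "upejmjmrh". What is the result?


Input string: 'upejmjmrh'
Operation: replace 'h' with 'p'
Positions of 'h': 8
After replacement: upejmjmrp


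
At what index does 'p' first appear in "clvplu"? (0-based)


Input string: 'clvplu'
Target: 'p'
Scanning left to right: s[0]='c', s[1]='l', s[2]='v', s[3]='p'
First match at index: 3


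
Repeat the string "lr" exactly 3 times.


Input string: 'lr'
Operation: repeat 3 times
Concatenation: 'lr' + 'lr' + 'lr'
Result: lrlrlr


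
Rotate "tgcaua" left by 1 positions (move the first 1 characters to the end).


Input: 'tgcaua', shift = 1
Operation: split at index 1 and swap parts
Front part s[0:1] = 't'
Back part s[1:] = 'gcaua'
Rotated = back + front = 'gcaua' + 't'
Result: gcauat


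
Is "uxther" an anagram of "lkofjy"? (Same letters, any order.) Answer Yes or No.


String 1: 'lkofjy' -> sorted: 'fjkloy'
String 2: 'uxther' -> sorted: 'ehrtux'
Compare sorted forms: 'fjkloy' != 'ehrtux'
Anagram: No


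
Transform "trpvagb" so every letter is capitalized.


Input string: 'trpvagb'
Operation: convert each letter to uppercase
Mapping: 't'->'T', 'r'->'R', 'p'->'P', 'v'->'V', 'a'->'A', 'g'->'G', 'b'->'B'
Result: TRPVAGB


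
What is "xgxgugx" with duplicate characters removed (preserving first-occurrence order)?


Input: 'xgxgugx'
Operation: keep first occurrence of each character
Scan: s[0]='x' new -> keep; s[1]='g' new -> keep; s[2]='x' seen -> skip; s[3]='g' seen -> skip; s[4]='u' new -> keep; s[5]='g' seen -> skip; s[6]='x' seen -> skip
Result: xgu


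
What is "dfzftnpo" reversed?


Input string: 'dfzftnpo'
Operation: reverse character order
Original order: 'd' -> 'f' -> 'z' -> 'f' -> 't' -> 'n' -> 'p' -> 'o'
Reversed order: 'o' -> 'p' -> 'n' -> 't' -> 'f' -> 'z' -> 'f' -> 'd'
Result: opntfzfd


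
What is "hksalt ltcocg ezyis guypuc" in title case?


Input string: 'hksalt ltcocg ezyis guypuc'
Operation: capitalize first letter of each word
Word transformations: 'hksalt'->'Hksalt', 'ltcocg'->'Ltcocg', 'ezyis'->'Ezyis', 'guypuc'->'Guypuc'
Result: Hksalt Ltcocg Ezyis Guypuc


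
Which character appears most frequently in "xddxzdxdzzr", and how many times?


Input: 'xddxzdxdzzr'
Operation: tally each character
Counts: 'd':4, 'r':1, 'x':3, 'z':3
Maximum: 'd' appears 4 times


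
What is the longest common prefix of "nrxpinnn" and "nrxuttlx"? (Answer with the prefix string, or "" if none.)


String 1: 'nrxpinnn'
String 2: 'nrxuttlx'
Compare position by position:
pos 0: 'n' vs 'n' match
pos 1: 'r' vs 'r' match
pos 2: 'x' vs 'x' match
pos 3: 'p' vs 'u' differ -> stop
Longest common prefix: "nrx" (length 3)


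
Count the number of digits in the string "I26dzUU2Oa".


Input string: 'I26dzUU2Oa'
Operation: count digit characters (0-9)
Scan: 'I', '2'(digit), '6'(digit), 'd', 'z', 'U', 'U', '2'(digit), 'O', 'a'
Digits found: 3
Result: 3


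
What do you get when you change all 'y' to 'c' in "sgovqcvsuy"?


Input string: 'sgovqcvsuy'
Operation: replace 'y' with 'c'
Positions of 'y': 9
After replacement: sgovqcvsuc


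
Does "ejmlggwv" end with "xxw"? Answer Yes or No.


Input string: 'ejmlggwv'
Suffix to check: 'xxw'
Last 3 characters of input: 'gwv'
Match: False
Result: No


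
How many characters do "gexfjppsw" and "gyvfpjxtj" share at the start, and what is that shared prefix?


String 1: 'gexfjppsw'
String 2: 'gyvfpjxtj'
Compare position by position:
pos 0: 'g' vs 'g' match
pos 1: 'e' vs 'y' differ -> stop
Longest common prefix: "g" (length 1)


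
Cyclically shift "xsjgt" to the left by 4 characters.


Input: 'xsjgt', shift = 4
Operation: split at index 4 and swap parts
Front part s[0:4] = 'xsjg'
Back part s[4:] = 't'
Rotated = back + front = 't' + 'xsjg'
Result: txsjg


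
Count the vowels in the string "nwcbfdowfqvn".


Input string: 'nwcbfdowfqvn'
Operation: count vowels (a, e, i, o, u)
Scan: s[0]='n', s[1]='w', s[2]='c', s[3]='b', s[4]='f', s[5]='d', s[6]='o' (vowel), s[7]='w', s[8]='f', s[9]='q', s[10]='v', s[11]='n'
Vowels found: 1
Result: 1


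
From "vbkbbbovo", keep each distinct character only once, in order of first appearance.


Input: 'vbkbbbovo'
Operation: keep first occurrence of each character
Scan: s[0]='v' new -> keep; s[1]='b' new -> keep; s[2]='k' new -> keep; s[3]='b' seen -> skip; s[4]='b' seen -> skip; s[5]='b' seen -> skip; s[6]='o' new -> keep; s[7]='v' seen -> skip; s[8]='o' seen -> skip
Result: vbko


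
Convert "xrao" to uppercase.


Input string: 'xrao'
Operation: convert each letter to uppercase
Mapping: 'x'->'X', 'r'->'R', 'a'->'A', 'o'->'O'
Result: XRAO


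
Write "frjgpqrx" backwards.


Input string: 'frjgpqrx'
Operation: reverse character order
Original order: 'f' -> 'r' -> 'j' -> 'g' -> 'p' -> 'q' -> 'r' -> 'x'
Reversed order: 'x' -> 'r' -> 'q' -> 'p' -> 'g' -> 'j' -> 'r' -> 'f'
Result: xrqpgjrf


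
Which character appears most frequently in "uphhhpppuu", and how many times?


Input: 'uphhhpppuu'
Operation: tally each character
Counts: 'h':3, 'p':4, 'u':3
Maximum: 'p' appears 4 times


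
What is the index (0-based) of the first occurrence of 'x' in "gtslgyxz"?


Input string: 'gtslgyxz'
Target: 'x'
Scanning left to right: s[0]='g', s[1]='t', s[2]='s', s[3]='l', s[4]='g', s[5]='y', s[6]='x'
First match at index: 6


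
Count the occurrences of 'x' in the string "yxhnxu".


Input string: 'yxhnxu'
Target character: 'x'
Scan each position: s[1]='x', s[4]='x'
Matches found at indices: 1, 4
Total: 2


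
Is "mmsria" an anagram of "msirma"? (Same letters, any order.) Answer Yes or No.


String 1: 'msirma' -> sorted: 'aimmrs'
String 2: 'mmsria' -> sorted: 'aimmrs'
Compare sorted forms: 'aimmrs' == 'aimmrs'
Anagram: Yes


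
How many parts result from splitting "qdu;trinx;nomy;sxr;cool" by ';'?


Input string: 'qdu;trinx;nomy;sxr;cool'
Delimiter: ';'
Split result: 'qdu', 'trinx', 'nomy', 'sxr', 'cool'
Number of parts: 5


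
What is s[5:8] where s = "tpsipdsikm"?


Input string: 'tpsipdsikm'
Operation: slice [5:8]
Extract characters: s[5]='d', s[6]='s', s[7]='i'
Result: dsi


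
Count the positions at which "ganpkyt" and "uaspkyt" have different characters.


String 1: 'ganpkyt'
String 2: 'uaspkyt'
Compare each position: pos 0: 'g'!='u', pos 1: 'a'=='a', pos 2: 'n'!='s', pos 3: 'p'=='p', pos 4: 'k'=='k', pos 5: 'y'=='y', pos 6: 't'=='t'
Differing positions: 2
Hamming distance: 2


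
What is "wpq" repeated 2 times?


Input string: 'wpq'
Operation: repeat 2 times
Concatenation: 'wpq' + 'wpq'
Result: wpqwpq


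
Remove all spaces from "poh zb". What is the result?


Input string: 'poh zb'
Operation: remove all spaces
Words: 'poh', 'zb'
Join without spaces: pohzb


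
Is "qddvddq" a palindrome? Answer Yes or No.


Input string: 'qddvddq'
Reversed: 'qddvddq'
Compare pairs: s[0]='q' vs s[6]='q' (match), s[1]='d' vs s[5]='d' (match), s[2]='d' vs s[4]='d' (match)
Palindrome: Yes


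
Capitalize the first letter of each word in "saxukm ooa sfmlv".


Input string: 'saxukm ooa sfmlv'
Operation: capitalize first letter of each word
Word transformations: 'saxukm'->'Saxukm', 'ooa'->'Ooa', 'sfmlv'->'Sfmlv'
Result: Saxukm Ooa Sfmlv


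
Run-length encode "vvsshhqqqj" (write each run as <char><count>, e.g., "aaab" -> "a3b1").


Input: 'vvsshhqqqj'
Operation: identify consecutive runs
Runs: 'vv' -> v2, 'ss' -> s2, 'hh' -> h2, 'qqq' -> q3, 'j' -> j1
Encoded: v2s2h2q3j1


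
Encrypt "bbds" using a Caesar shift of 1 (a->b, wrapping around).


Input: 'bbds', shift = 1
Operation: for each letter, (position + 1) mod 26
Mapping: 'b'(1+1=2)->'c', 'b'(1+1=2)->'c', 'd'(3+1=4)->'e', 's'(18+1=19)->'t'
Result: ccet


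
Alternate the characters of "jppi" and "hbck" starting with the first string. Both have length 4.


String 1: 'jppi'
String 2: 'hbck'
Operation: alternate characters
Pairs: 'j'+'h', 'p'+'b', 'p'+'c', 'i'+'k'
Result: jhpbpcik


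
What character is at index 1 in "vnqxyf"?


Input string: 'vnqxyf'
Operation: get character at index 1
Index mapping: s[0]='v', s[1]='n'
Result: 'n'


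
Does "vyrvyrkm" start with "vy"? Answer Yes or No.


Input string: 'vyrvyrkm'
Prefix to check: 'vy'
First 2 characters of input: 'vy'
Match: True
Result: Yes


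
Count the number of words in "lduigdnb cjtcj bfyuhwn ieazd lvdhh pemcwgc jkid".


Input string: 'lduigdnb cjtcj bfyuhwn ieazd lvdhh pemcwgc jkid'
Operation: split by spaces
Words found: 'lduigdnb', 'cjtcj', 'bfyuhwn', 'ieazd', 'lvdhh', 'pemcwgc', 'jkid'
Word count: 7


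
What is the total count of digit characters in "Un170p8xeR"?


Input string: 'Un170p8xeR'
Operation: count digit characters (0-9)
Scan: 'U', 'n', '1'(digit), '7'(digit), '0'(digit), 'p', '8'(digit), 'x', 'e', 'R'
Digits found: 4
Result: 4


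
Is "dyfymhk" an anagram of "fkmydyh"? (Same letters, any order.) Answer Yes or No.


String 1: 'fkmydyh' -> sorted: 'dfhkmyy'
String 2: 'dyfymhk' -> sorted: 'dfhkmyy'
Compare sorted forms: 'dfhkmyy' == 'dfhkmyy'
Anagram: Yes


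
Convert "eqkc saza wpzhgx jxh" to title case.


Input string: 'eqkc saza wpzhgx jxh'
Operation: capitalize first letter of each word
Word transformations: 'eqkc'->'Eqkc', 'saza'->'Saza', 'wpzhgx'->'Wpzhgx', 'jxh'->'Jxh'
Result: Eqkc Saza Wpzhgx Jxh


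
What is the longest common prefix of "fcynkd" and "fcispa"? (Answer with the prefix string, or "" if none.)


String 1: 'fcynkd'
String 2: 'fcispa'
Compare position by position:
pos 0: 'f' vs 'f' match
pos 1: 'c' vs 'c' match
pos 2: 'y' vs 'i' differ -> stop
Longest common prefix: "fc" (length 2)


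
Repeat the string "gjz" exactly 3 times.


Input string: 'gjz'
Operation: repeat 3 times
Concatenation: 'gjz' + 'gjz' + 'gjz'
Result: gjzgjzgjz


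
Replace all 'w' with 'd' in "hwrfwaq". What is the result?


Input string: 'hwrfwaq'
Operation: replace 'w' with 'd'
Positions of 'w': 1, 4
After replacement: hdrfdaq


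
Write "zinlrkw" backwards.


Input string: 'zinlrkw'
Operation: reverse character order
Original order: 'z' -> 'i' -> 'n' -> 'l' -> 'r' -> 'k' -> 'w'
Reversed order: 'w' -> 'k' -> 'r' -> 'l' -> 'n' -> 'i' -> 'z'
Result: wkrlniz


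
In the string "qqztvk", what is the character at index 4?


Input string: 'qqztvk'
Operation: get character at index 4
Index mapping: s[0]='q', s[1]='q', s[2]='z', s[3]='t', s[4]='v'
Result: 'v'


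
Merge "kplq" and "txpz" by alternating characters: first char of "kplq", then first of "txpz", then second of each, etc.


String 1: 'kplq'
String 2: 'txpz'
Operation: alternate characters
Pairs: 'k'+'t', 'p'+'x', 'l'+'p', 'q'+'z'
Result: ktpxlpqz


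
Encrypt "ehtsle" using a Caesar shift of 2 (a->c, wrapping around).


Input: 'ehtsle', shift = 2
Operation: for each letter, (position + 2) mod 26
Mapping: 'e'(4+2=6)->'g', 'h'(7+2=9)->'j', 't'(19+2=21)->'v', 's'(18+2=20)->'u', 'l'(11+2=13)->'n', 'e'(4+2=6)->'g'
Result: gjvung


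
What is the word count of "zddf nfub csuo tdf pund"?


Input string: 'zddf nfub csuo tdf pund'
Operation: split by spaces
Words found: 'zddf', 'nfub', 'csuo', 'tdf', 'pund'
Word count: 5


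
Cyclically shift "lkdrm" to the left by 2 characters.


Input: 'lkdrm', shift = 2
Operation: split at index 2 and swap parts
Front part s[0:2] = 'lk'
Back part s[2:] = 'drm'
Rotated = back + front = 'drm' + 'lk'
Result: drmlk


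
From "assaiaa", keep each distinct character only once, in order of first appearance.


Input: 'assaiaa'
Operation: keep first occurrence of each character
Scan: s[0]='a' new -> keep; s[1]='s' new -> keep; s[2]='s' seen -> skip; s[3]='a' seen -> skip; s[4]='i' new -> keep; s[5]='a' seen -> skip; s[6]='a' seen -> skip
Result: asi


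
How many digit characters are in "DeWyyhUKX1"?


Input string: 'DeWyyhUKX1'
Operation: count digit characters (0-9)
Scan: 'D', 'e', 'W', 'y', 'y', 'h', 'U', 'K', 'X', '1'(digit)
Digits found: 1
Result: 1


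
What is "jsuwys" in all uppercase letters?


Input string: 'jsuwys'
Operation: convert each letter to uppercase
Mapping: 'j'->'J', 's'->'S', 'u'->'U', 'w'->'W', 'y'->'Y', 's'->'S'
Result: JSUWYS


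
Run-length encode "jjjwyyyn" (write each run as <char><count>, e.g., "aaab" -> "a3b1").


Input: 'jjjwyyyn'
Operation: identify consecutive runs
Runs: 'jjj' -> j3, 'w' -> w1, 'yyy' -> y3, 'n' -> n1
Encoded: j3w1y3n1


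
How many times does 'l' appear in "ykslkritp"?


Input string: 'ykslkritp'
Target character: 'l'
Scan each position: s[3]='l'
Matches found at indices: 3
Total: 1


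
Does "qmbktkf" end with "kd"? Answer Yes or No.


Input string: 'qmbktkf'
Suffix to check: 'kd'
Last 2 characters of input: 'kf'
Match: False
Result: No


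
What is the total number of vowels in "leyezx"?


Input string: 'leyezx'
Operation: count vowels (a, e, i, o, u)
Scan: s[0]='l', s[1]='e' (vowel), s[2]='y', s[3]='e' (vowel), s[4]='z', s[5]='x'
Vowels found: 2
Result: 2


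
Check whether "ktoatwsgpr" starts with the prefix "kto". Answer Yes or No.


Input string: 'ktoatwsgpr'
Prefix to check: 'kto'
First 3 characters of input: 'kto'
Match: True
Result: Yes


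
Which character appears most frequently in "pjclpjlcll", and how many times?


Input: 'pjclpjlcll'
Operation: tally each character
Counts: 'c':2, 'j':2, 'l':4, 'p':2
Maximum: 'l' appears 4 times


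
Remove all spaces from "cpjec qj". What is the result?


Input string: 'cpjec qj'
Operation: remove all spaces
Words: 'cpjec', 'qj'
Join without spaces: cpjecqj


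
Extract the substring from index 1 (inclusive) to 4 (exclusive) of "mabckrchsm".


Input string: 'mabckrchsm'
Operation: slice [1:4]
Extract characters: s[1]='a', s[2]='b', s[3]='c'
Result: abc


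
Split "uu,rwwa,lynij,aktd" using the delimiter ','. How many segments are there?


Input string: 'uu,rwwa,lynij,aktd'
Delimiter: ','
Split result: 'uu', 'rwwa', 'lynij', 'aktd'
Number of parts: 4


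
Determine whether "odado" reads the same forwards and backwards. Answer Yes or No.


Input string: 'odado'
Reversed: 'odado'
Compare pairs: s[0]='o' vs s[4]='o' (match), s[1]='d' vs s[3]='d' (match)
Palindrome: Yes


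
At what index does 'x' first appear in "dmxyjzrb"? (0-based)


Input string: 'dmxyjzrb'
Target: 'x'
Scanning left to right: s[0]='d', s[1]='m', s[2]='x'
First match at index: 2


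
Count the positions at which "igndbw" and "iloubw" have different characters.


String 1: 'igndbw'
String 2: 'iloubw'
Compare each position: pos 0: 'i'=='i', pos 1: 'g'!='l', pos 2: 'n'!='o', pos 3: 'd'!='u', pos 4: 'b'=='b', pos 5: 'w'=='w'
Differing positions: 3
Hamming distance: 3


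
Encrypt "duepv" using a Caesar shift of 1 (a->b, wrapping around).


Input: 'duepv', shift = 1
Operation: for each letter, (position + 1) mod 26
Mapping: 'd'(3+1=4)->'e', 'u'(20+1=21)->'v', 'e'(4+1=5)->'f', 'p'(15+1=16)->'q', 'v'(21+1=22)->'w'
Result: evfqw


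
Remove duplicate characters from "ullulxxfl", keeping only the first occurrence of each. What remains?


Input: 'ullulxxfl'
Operation: keep first occurrence of each character
Scan: s[0]='u' new -> keep; s[1]='l' new -> keep; s[2]='l' seen -> skip; s[3]='u' seen -> skip; s[4]='l' seen -> skip; s[5]='x' new -> keep; s[6]='x' seen -> skip; s[7]='f' new -> keep; s[8]='l' seen -> skip
Result: ulxf


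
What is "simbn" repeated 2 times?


Input string: 'simbn'
Operation: repeat 2 times
Concatenation: 'simbn' + 'simbn'
Result: simbnsimbn


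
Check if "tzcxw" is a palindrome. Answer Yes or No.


Input string: 'tzcxw'
Reversed: 'wxczt'
Compare pairs: s[0]='t' vs s[4]='w' (mismatch), s[1]='z' vs s[3]='x' (mismatch)
Palindrome: No


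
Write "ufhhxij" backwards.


Input string: 'ufhhxij'
Operation: reverse character order
Original order: 'u' -> 'f' -> 'h' -> 'h' -> 'x' -> 'i' -> 'j'
Reversed order: 'j' -> 'i' -> 'x' -> 'h' -> 'h' -> 'f' -> 'u'
Result: jixhhfu


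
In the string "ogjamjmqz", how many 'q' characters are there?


Input string: 'ogjamjmqz'
Target character: 'q'
Scan each position: s[7]='q'
Matches found at indices: 7
Total: 1


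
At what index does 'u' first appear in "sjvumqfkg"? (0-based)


Input string: 'sjvumqfkg'
Target: 'u'
Scanning left to right: s[0]='s', s[1]='j', s[2]='v', s[3]='u'
First match at index: 3


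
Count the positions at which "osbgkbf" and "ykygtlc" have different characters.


String 1: 'osbgkbf'
String 2: 'ykygtlc'
Compare each position: pos 0: 'o'!='y', pos 1: 's'!='k', pos 2: 'b'!='y', pos 3: 'g'=='g', pos 4: 'k'!='t', pos 5: 'b'!='l', pos 6: 'f'!='c'
Differing positions: 6
Hamming distance: 6


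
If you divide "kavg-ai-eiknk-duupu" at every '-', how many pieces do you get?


Input string: 'kavg-ai-eiknk-duupu'
Delimiter: '-'
Split result: 'kavg', 'ai', 'eiknk', 'duupu'
Number of parts: 4


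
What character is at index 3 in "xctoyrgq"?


Input string: 'xctoyrgq'
Operation: get character at index 3
Index mapping: s[0]='x', s[1]='c', s[2]='t', s[3]='o'
Result: 'o'


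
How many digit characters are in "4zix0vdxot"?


Input string: '4zix0vdxot'
Operation: count digit characters (0-9)
Scan: '4'(digit), 'z', 'i', 'x', '0'(digit), 'v', 'd', 'x', 'o', 't'
Digits found: 2
Result: 2


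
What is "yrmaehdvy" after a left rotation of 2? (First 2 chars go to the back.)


Input: 'yrmaehdvy', shift = 2
Operation: split at index 2 and swap parts
Front part s[0:2] = 'yr'
Back part s[2:] = 'maehdvy'
Rotated = back + front = 'maehdvy' + 'yr'
Result: maehdvyyr


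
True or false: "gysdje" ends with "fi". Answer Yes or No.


Input string: 'gysdje'
Suffix to check: 'fi'
Last 2 characters of input: 'je'
Match: False
Result: No


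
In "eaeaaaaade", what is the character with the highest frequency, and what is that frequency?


Input: 'eaeaaaaade'
Operation: tally each character
Counts: 'a':6, 'd':1, 'e':3
Maximum: 'a' appears 6 times


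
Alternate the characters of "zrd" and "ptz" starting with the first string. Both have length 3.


String 1: 'zrd'
String 2: 'ptz'
Operation: alternate characters
Pairs: 'z'+'p', 'r'+'t', 'd'+'z'
Result: zprtdz


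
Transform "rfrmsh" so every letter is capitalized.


Input string: 'rfrmsh'
Operation: convert each letter to uppercase
Mapping: 'r'->'R', 'f'->'F', 'r'->'R', 'm'->'M', 's'->'S', 'h'->'H'
Result: RFRMSH


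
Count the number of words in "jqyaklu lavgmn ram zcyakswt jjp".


Input string: 'jqyaklu lavgmn ram zcyakswt jjp'
Operation: split by spaces
Words found: 'jqyaklu', 'lavgmn', 'ram', 'zcyakswt', 'jjp'
Word count: 5


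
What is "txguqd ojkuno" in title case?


Input string: 'txguqd ojkuno'
Operation: capitalize first letter of each word
Word transformations: 'txguqd'->'Txguqd', 'ojkuno'->'Ojkuno'
Result: Txguqd Ojkuno


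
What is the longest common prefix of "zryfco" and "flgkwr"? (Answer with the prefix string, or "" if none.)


String 1: 'zryfco'
String 2: 'flgkwr'
Compare position by position:
pos 0: 'z' vs 'f' differ -> stop
Longest common prefix: "" (length 0)


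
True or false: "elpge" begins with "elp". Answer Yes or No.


Input string: 'elpge'
Prefix to check: 'elp'
First 3 characters of input: 'elp'
Match: True
Result: Yes


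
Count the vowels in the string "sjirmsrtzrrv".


Input string: 'sjirmsrtzrrv'
Operation: count vowels (a, e, i, o, u)
Scan: s[0]='s', s[1]='j', s[2]='i' (vowel), s[3]='r', s[4]='m', s[5]='s', s[6]='r', s[7]='t', s[8]='z', s[9]='r', s[10]='r', s[11]='v'
Vowels found: 1
Result: 1


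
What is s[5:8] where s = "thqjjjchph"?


Input string: 'thqjjjchph'
Operation: slice [5:8]
Extract characters: s[5]='j', s[6]='c', s[7]='h'
Result: jch


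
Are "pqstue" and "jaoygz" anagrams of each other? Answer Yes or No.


String 1: 'pqstue' -> sorted: 'epqstu'
String 2: 'jaoygz' -> sorted: 'agjoyz'
Compare sorted forms: 'epqstu' != 'agjoyz'
Anagram: No


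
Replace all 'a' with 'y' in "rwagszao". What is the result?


Input string: 'rwagszao'
Operation: replace 'a' with 'y'
Positions of 'a': 2, 6
After replacement: rwygszyo


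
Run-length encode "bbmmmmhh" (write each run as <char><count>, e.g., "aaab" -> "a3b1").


Input: 'bbmmmmhh'
Operation: identify consecutive runs
Runs: 'bb' -> b2, 'mmmm' -> m4, 'hh' -> h2
Encoded: b2m4h2


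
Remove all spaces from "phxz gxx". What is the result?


Input string: 'phxz gxx'
Operation: remove all spaces
Words: 'phxz', 'gxx'
Join without spaces: phxzgxx


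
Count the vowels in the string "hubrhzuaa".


Input string: 'hubrhzuaa'
Operation: count vowels (a, e, i, o, u)
Scan: s[0]='h', s[1]='u' (vowel), s[2]='b', s[3]='r', s[4]='h', s[5]='z', s[6]='u' (vowel), s[7]='a' (vowel), s[8]='a' (vowel)
Vowels found: 4
Result: 4


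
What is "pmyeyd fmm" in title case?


Input string: 'pmyeyd fmm'
Operation: capitalize first letter of each word
Word transformations: 'pmyeyd'->'Pmyeyd', 'fmm'->'Fmm'
Result: Pmyeyd Fmm


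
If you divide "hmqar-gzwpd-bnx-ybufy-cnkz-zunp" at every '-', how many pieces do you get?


Input string: 'hmqar-gzwpd-bnx-ybufy-cnkz-zunp'
Delimiter: '-'
Split result: 'hmqar', 'gzwpd', 'bnx', 'ybufy', 'cnkz', 'zunp'
Number of parts: 6


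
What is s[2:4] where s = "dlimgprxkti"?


Input string: 'dlimgprxkti'
Operation: slice [2:4]
Extract characters: s[2]='i', s[3]='m'
Result: im
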